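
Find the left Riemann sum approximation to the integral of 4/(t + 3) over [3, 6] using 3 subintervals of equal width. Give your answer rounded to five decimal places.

Δt = (6 − 3)/3 = 1.
Left endpoints: 3, 4, 5.
f(3) = 2/3, f(4) = 4/7, f(5) = 0.5.
Sum = Δt · [f(3) + f(4) + f(5)].
Sum ≈ 1.73810.

1.73810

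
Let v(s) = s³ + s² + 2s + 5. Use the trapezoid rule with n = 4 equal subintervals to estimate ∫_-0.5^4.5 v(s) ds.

Δs = (4.5 − (-0.5))/4 = 1.25.
v(-0.5) = 4.125, v(0.75) = 7.484375, v(2) = 21, v(3.25) = 56.390625, v(4.5) = 125.375.
T_4 = (Δs/2)·[v(s_0) + 2v(s_1) + 2v(s_2) + 2v(s_3) + v(s_4)].
Sum = 187.03125.

187.03125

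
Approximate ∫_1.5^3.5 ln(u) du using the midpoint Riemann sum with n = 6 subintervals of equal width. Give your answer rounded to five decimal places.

1.77823

Δu = (3.5 − 1.5)/6 = 1/3.
Midpoints: 5/3, 2, 7/3, 8/3, 3, 10/3.
f(5/3) ≈ 0.51083, f(2) ≈ 0.69315, f(7/3) ≈ 0.84730, f(8/3) ≈ 0.98083, f(3) ≈ 1.09861, f(10/3) ≈ 1.20397.
Sum = Δu · [f(5/3) + f(2) + f(7/3) + ...].
Sum ≈ 1.77823.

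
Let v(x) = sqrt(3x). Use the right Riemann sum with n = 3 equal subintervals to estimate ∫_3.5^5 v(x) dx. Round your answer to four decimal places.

5.5057

Δx = (5 − 3.5)/3 = 0.5.
Right endpoints: 4, 4.5, 5.
v(4) ≈ 3.4641, v(4.5) ≈ 3.6742, v(5) ≈ 3.8730.
Sum = Δx · [v(4) + v(4.5) + v(5)].
Sum ≈ 5.5057.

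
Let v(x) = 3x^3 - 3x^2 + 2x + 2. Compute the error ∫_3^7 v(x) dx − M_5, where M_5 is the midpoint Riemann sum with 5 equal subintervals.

8.96

Exact integral: ∫_3^7 v(x) dx = 1472.
M_5 = 1463.04.
Error = 1472 − 1463.04 = 8.96.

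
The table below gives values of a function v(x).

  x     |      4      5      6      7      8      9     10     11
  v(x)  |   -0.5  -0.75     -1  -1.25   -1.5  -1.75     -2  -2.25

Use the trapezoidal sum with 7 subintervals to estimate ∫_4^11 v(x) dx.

-9.625

Δx = 1.
T_7 = (1/2)·[(-0.5) + 2·(-0.75) + 2·(-1) + 2·(-1.25) + 2·(-1.5) + 2·(-1.75) + 2·(-2) + (-2.25)] = -9.625.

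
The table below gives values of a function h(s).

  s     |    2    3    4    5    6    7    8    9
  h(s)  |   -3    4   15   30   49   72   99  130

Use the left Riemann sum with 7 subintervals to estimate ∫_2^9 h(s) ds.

266

Δs = 1.
Sum = 1·[(-3) + 4 + 15 + 30 + 49 + 72 + 99] = 266.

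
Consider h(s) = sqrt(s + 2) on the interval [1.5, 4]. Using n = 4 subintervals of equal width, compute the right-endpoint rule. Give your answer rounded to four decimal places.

5.6115

Δs = (4 − 1.5)/4 = 0.625.
Right endpoints: 2.125, 2.75, 3.375, 4.
h(2.125) ≈ 2.0310, h(2.75) ≈ 2.1794, h(3.375) ≈ 2.3184, h(4) ≈ 2.4495.
Sum = Δs · [h(2.125) + h(2.75) + h(3.375) + h(4)].
Sum ≈ 5.6115.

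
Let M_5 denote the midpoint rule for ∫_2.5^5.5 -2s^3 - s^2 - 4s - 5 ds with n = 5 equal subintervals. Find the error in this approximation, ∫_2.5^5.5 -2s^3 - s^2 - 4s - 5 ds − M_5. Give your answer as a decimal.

-2.25

Exact integral: ∫_2.5^5.5 f(s) ds = -551.25.
M_5 = -549.
Error = -551.25 − (-549) = -2.25.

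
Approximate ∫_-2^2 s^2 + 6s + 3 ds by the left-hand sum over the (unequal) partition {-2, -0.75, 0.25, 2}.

0.796875

Subinterval widths: 1.25, 1, 1.75.
Left endpoints: -2, -0.75, 0.25.
f(-2) = -5, f(-0.75) = -0.9375, f(0.25) = 4.5625.
Sum = Σ Δs_i · f(s_i).
Sum = 0.796875.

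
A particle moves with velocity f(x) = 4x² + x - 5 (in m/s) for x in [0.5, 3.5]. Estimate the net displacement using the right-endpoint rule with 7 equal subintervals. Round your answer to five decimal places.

Δx = (3.5 − 0.5)/7 = 3/7.
Right endpoints: 13/14, 19/14, 25/14, 31/14, 37/14, 43/14, 3.5.
f(13/14) = -61/98, f(19/14) = 365/98, f(25/14) = 935/98, f(31/14) = 1649/98, f(37/14) = 2507/98, f(43/14) = 3509/98, f(3.5) = 47.5.
Sum = Δx · [f(13/14) + f(19/14) + f(25/14) + ...].
Sum ≈ 59.29592.

59.29592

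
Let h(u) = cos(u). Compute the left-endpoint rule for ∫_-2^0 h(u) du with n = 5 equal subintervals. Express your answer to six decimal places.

Δu = (0 − (-2))/5 = 0.4.
Left endpoints: -2, -1.6, -1.2, -0.8, -0.4.
h(-2) ≈ -0.416147, h(-1.6) ≈ -0.029200, h(-1.2) ≈ 0.362358, h(-0.8) ≈ 0.696707, h(-0.4) ≈ 0.921061.
Sum = Δu · [h(-2) + h(-1.6) + h(-1.2) + h(-0.8) + h(-0.4)].
Sum ≈ 0.613912.

0.613912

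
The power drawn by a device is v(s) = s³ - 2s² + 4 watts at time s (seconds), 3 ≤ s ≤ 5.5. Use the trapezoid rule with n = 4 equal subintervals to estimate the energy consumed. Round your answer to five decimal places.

127.34863

Δs = (5.5 − 3)/4 = 0.625.
v(3) = 13, v(3.625) = 12981/512, v(4.25) = 44.640625, v(4.875) = 37031/512, v(5.5) = 109.875.
T_4 = (Δs/2)·[v(s_0) + 2v(s_1) + 2v(s_2) + 2v(s_3) + v(s_4)].
Sum ≈ 127.34863.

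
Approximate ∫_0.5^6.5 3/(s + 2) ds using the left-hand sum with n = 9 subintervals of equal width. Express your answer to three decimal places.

3.970

Δs = (6.5 − 0.5)/9 = 2/3.
Left endpoints: 0.5, 7/6, 11/6, 2.5, 19/6, 23/6, 4.5, 31/6, 35/6.
f(0.5) = 1.2, f(7/6) = 18/19, f(11/6) = 18/23, f(2.5) = 2/3, f(19/6) = 18/31, f(23/6) = 18/35, f(4.5) = 6/13, f(31/6) = 18/43, f(35/6) = 18/47.
Sum = Δs · [f(0.5) + f(7/6) + f(11/6) + ...].
Sum ≈ 3.970.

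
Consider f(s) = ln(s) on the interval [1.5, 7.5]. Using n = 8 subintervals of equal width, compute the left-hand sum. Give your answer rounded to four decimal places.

7.8753

Δs = (7.5 − 1.5)/8 = 0.75.
Left endpoints: 1.5, 2.25, 3, 3.75, 4.5, 5.25, 6, 6.75.
f(1.5) ≈ 0.4055, f(2.25) ≈ 0.8109, f(3) ≈ 1.0986, f(3.75) ≈ 1.3218, f(4.5) ≈ 1.5041, f(5.25) ≈ 1.6582, f(6) ≈ 1.7918, f(6.75) ≈ 1.9095.
Sum = Δs · [f(1.5) + f(2.25) + f(3) + ...].
Sum ≈ 7.8753.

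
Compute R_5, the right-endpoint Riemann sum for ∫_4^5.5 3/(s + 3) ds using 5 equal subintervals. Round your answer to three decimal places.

Δs = (5.5 − 4)/5 = 0.3.
Right endpoints: 4.3, 4.6, 4.9, 5.2, 5.5.
f(4.3) = 30/73, f(4.6) = 15/38, f(4.9) = 30/79, f(5.2) = 15/41, f(5.5) = 6/17.
Sum = Δs · [f(4.3) + f(4.6) + f(4.9) + f(5.2) + f(5.5)].
Sum ≈ 0.571.

0.571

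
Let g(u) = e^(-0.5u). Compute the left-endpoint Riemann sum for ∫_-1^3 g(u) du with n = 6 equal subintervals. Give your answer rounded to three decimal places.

Δu = (3 − (-1))/6 = 2/3.
Left endpoints: -1, -1/3, 1/3, 1, 5/3, 7/3.
g(-1) ≈ 1.649, g(-1/3) ≈ 1.181, g(1/3) ≈ 0.846, g(1) ≈ 0.607, g(5/3) ≈ 0.435, g(7/3) ≈ 0.311.
Sum = Δu · [g(-1) + g(-1/3) + g(1/3) + ...].
Sum ≈ 3.353.

3.353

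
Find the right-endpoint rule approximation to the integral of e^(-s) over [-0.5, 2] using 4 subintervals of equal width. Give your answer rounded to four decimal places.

1.0894

Δs = (2 − (-0.5))/4 = 0.625.
Right endpoints: 0.125, 0.75, 1.375, 2.
f(0.125) ≈ 0.8825, f(0.75) ≈ 0.4724, f(1.375) ≈ 0.2528, f(2) ≈ 0.1353.
Sum = Δs · [f(0.125) + f(0.75) + f(1.375) + f(2)].
Sum ≈ 1.0894.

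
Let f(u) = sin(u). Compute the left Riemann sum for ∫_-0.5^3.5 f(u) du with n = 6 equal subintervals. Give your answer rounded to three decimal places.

1.703

Δu = (3.5 − (-0.5))/6 = 2/3.
Left endpoints: -0.5, 1/6, 5/6, 1.5, 13/6, 17/6.
f(-0.5) ≈ -0.479, f(1/6) ≈ 0.166, f(5/6) ≈ 0.740, f(1.5) ≈ 0.997, f(13/6) ≈ 0.828, f(17/6) ≈ 0.303.
Sum = Δu · [f(-0.5) + f(1/6) + f(5/6) + ...].
Sum ≈ 1.703.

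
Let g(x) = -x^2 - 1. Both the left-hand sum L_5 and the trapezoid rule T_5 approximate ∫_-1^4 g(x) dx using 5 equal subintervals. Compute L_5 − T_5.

7.5

L_5 = -20.
T_5 = -27.5.
L_5 − T_5 = 7.5.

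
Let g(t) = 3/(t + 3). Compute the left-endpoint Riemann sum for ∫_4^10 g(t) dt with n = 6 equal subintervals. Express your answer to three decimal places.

1.960

Δt = (10 − 4)/6 = 1.
Left endpoints: 4, 5, 6, 7, 8, 9.
g(4) = 3/7, g(5) = 0.375, g(6) = 1/3, g(7) = 0.3, g(8) = 3/11, g(9) = 0.25.
Sum = Δt · [g(4) + g(5) + g(6) + ...].
Sum ≈ 1.960.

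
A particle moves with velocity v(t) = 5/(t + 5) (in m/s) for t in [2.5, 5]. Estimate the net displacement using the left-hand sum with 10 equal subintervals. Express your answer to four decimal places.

Δt = (5 − 2.5)/10 = 0.25.
Left endpoints: 2.5, 2.75, 3, 3.25, 3.5, 3.75, 4, 4.25, 4.5, 4.75.
v(2.5) = 2/3, v(2.75) = 20/31, v(3) = 0.625, v(3.25) = 20/33, v(3.5) = 10/17, v(3.75) = 4/7, v(4) = 5/9, v(4.25) = 20/37, v(4.5) = 10/19, v(4.75) = 20/39.
Sum = Δt · [v(2.5) + v(2.75) + v(3) + ...].
Sum ≈ 1.4594.

1.4594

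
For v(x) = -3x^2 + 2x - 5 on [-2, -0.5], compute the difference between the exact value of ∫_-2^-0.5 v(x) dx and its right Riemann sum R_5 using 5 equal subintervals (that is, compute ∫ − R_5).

Exact integral: ∫_-2^-0.5 v(x) dx = -19.125.
R_5 = -17.055.
Error = -19.125 − (-17.055) = -2.07.

-2.07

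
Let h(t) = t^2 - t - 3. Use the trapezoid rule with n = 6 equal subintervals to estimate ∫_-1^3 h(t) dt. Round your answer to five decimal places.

-6.37037

Δt = (3 − (-1))/6 = 2/3.
h(-1) = -1, h(-1/3) = -23/9, h(1/3) = -29/9, h(1) = -3, h(5/3) = -17/9, h(7/3) = 1/9, h(3) = 3.
T_6 = (Δt/2)·[h(t_0) + 2h(t_1) + ... + 2h(t_{5}) + h(t_6)].
Sum ≈ -6.37037.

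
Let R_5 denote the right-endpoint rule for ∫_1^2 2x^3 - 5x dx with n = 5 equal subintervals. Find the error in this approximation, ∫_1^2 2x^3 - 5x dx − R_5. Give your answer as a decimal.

-0.96

Exact integral: ∫_1^2 f(x) dx = 0.
R_5 = 0.96.
Error = 0 − 0.96 = -0.96.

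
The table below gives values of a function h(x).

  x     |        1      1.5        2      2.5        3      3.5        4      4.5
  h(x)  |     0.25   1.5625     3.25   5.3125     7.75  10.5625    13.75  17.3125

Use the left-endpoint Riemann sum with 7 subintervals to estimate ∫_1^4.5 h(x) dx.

Δx = 0.5.
Sum = 0.5·[0.25 + 1.5625 + 3.25 + 5.3125 + 7.75 + 10.5625 + 13.75] = 21.21875.

21.21875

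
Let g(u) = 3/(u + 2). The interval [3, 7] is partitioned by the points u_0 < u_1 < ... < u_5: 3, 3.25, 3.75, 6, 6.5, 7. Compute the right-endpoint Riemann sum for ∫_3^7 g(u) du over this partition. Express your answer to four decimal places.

Subinterval widths: 0.25, 0.5, 2.25, 0.5, 0.5.
Right endpoints: 3.25, 3.75, 6, 6.5, 7.
g(3.25) = 4/7, g(3.75) = 12/23, g(6) = 0.375, g(6.5) = 6/17, g(7) = 1/3.
Sum = Σ Δu_i · g(u_i).
Sum ≈ 1.5906.

1.5906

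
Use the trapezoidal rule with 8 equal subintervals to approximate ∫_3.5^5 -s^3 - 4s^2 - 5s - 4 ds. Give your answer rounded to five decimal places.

Δs = (5 − 3.5)/8 = 0.1875.
f(3.5) = -113.375, f(3.6875) = -520067/4096, f(3.875) = -72511/512, f(4.0625) = -644609/4096, f(4.25) = -174.265625, f(4.4375) = -787799/4096, f(4.625) = -108349/512, f(4.8125) = -950933/4096, f(5) = -254.
T_8 = (Δs/2)·[f(s_0) + 2f(s_1) + ... + 2f(s_{7}) + f(s_8)].
Sum ≈ -266.25659.

-266.25659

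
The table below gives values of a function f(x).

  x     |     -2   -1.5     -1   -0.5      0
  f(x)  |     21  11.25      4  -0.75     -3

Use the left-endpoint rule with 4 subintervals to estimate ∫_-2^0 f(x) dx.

17.75

Δx = 0.5.
Sum = 0.5·[21 + 11.25 + 4 + (-0.75)] = 17.75.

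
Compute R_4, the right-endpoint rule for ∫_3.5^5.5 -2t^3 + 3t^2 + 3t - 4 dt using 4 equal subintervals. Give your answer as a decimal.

-288.75

Δt = (5.5 − 3.5)/4 = 0.5.
Right endpoints: 4, 4.5, 5, 5.5.
f(4) = -72, f(4.5) = -112, f(5) = -164, f(5.5) = -229.5.
Sum = Δt · [f(4) + f(4.5) + f(5) + f(5.5)].
Sum = -288.75.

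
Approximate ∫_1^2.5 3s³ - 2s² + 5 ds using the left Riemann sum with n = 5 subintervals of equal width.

21.6

Δs = (2.5 − 1)/5 = 0.3.
Left endpoints: 1, 1.3, 1.6, 1.9, 2.2.
f(1) = 6, f(1.3) = 8.211, f(1.6) = 12.168, f(1.9) = 18.357, f(2.2) = 27.264.
Sum = Δs · [f(1) + f(1.3) + f(1.6) + f(1.9) + f(2.2)].
Sum = 21.6.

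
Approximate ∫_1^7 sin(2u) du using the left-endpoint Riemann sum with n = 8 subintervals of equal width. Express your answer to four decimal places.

-0.2530

Δu = (7 − 1)/8 = 0.75.
Left endpoints: 1, 1.75, 2.5, 3.25, 4, 4.75, 5.5, 6.25.
f(1) ≈ 0.9093, f(1.75) ≈ -0.3508, f(2.5) ≈ -0.9589, f(3.25) ≈ 0.2151, f(4) ≈ 0.9894, f(4.75) ≈ -0.0752, f(5.5) ≈ -1.0000, f(6.25) ≈ -0.0663.
Sum = Δu · [f(1) + f(1.75) + f(2.5) + ...].
Sum ≈ -0.2530.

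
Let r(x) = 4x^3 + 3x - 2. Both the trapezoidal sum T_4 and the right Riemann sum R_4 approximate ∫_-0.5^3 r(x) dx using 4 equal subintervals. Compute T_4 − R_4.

-52.0625

T_4 = 93.76171875.
R_4 = 145.82421875.
T_4 − R_4 = -52.0625.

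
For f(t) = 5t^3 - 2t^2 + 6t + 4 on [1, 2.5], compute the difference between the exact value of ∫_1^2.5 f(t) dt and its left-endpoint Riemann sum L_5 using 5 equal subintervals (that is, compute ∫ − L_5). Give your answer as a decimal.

Exact integral: ∫_1^2.5 f(t) dt = 59.578125.
L_5 = 49.38.
Error = 59.578125 − 49.38 = 10.198125.

10.198125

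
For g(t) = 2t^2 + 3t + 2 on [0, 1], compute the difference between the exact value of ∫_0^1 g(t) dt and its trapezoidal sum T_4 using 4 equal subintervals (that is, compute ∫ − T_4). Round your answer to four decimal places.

Exact integral: ∫_0^1 g(t) dt ≈ 4.166667.
T_4 = 4.1875.
Error ≈ 4.166667 − 4.1875 ≈ -0.0208.

-0.0208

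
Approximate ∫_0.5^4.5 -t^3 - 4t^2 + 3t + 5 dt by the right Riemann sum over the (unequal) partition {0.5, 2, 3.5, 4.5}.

-287.6875

Subinterval widths: 1.5, 1.5, 1.
Right endpoints: 2, 3.5, 4.5.
f(2) = -13, f(3.5) = -76.375, f(4.5) = -153.625.
Sum = Σ Δt_i · f(t_i).
Sum = -287.6875.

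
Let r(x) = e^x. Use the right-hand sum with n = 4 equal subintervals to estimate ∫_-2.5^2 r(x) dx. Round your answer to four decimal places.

Δx = (2 − (-2.5))/4 = 1.125.
Right endpoints: -1.375, -0.25, 0.875, 2.
r(-1.375) ≈ 0.2528, r(-0.25) ≈ 0.7788, r(0.875) ≈ 2.3989, r(2) ≈ 7.3891.
Sum = Δx · [r(-1.375) + r(-0.25) + r(0.875) + r(2)].
Sum ≈ 12.1720.

12.1720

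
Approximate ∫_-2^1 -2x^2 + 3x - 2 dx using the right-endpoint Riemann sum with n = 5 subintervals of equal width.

Δx = (1 − (-2))/5 = 0.6.
Right endpoints: -1.4, -0.8, -0.2, 0.4, 1.
f(-1.4) = -10.12, f(-0.8) = -5.68, f(-0.2) = -2.68, f(0.4) = -1.12, f(1) = -1.
Sum = Δx · [f(-1.4) + f(-0.8) + f(-0.2) + f(0.4) + f(1)].
Sum = -12.36.

-12.36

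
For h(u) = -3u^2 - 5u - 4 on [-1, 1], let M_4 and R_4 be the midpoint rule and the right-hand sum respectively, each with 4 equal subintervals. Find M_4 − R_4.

2.875

M_4 = -9.875.
R_4 = -12.75.
M_4 − R_4 = 2.875.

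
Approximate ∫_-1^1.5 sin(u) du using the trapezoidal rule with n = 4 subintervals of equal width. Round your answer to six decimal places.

0.454179

Δu = (1.5 − (-1))/4 = 0.625.
f(-1) ≈ -0.841471, f(-0.375) ≈ -0.366273, f(0.25) ≈ 0.247404, f(0.875) ≈ 0.767544, f(1.5) ≈ 0.997495.
T_4 = (Δu/2)·[f(u_0) + 2f(u_1) + 2f(u_2) + 2f(u_3) + f(u_4)].
Sum ≈ 0.454179.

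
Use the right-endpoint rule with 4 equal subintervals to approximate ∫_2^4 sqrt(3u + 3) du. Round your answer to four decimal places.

7.1258

Δu = (4 − 2)/4 = 0.5.
Right endpoints: 2.5, 3, 3.5, 4.
f(2.5) ≈ 3.2404, f(3) ≈ 3.4641, f(3.5) ≈ 3.6742, f(4) ≈ 3.8730.
Sum = Δu · [f(2.5) + f(3) + f(3.5) + f(4)].
Sum ≈ 7.1258.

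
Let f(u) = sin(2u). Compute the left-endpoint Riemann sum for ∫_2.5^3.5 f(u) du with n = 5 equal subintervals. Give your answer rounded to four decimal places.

-0.3936

Δu = (3.5 − 2.5)/5 = 0.2.
Left endpoints: 2.5, 2.7, 2.9, 3.1, 3.3.
f(2.5) ≈ -0.9589, f(2.7) ≈ -0.7728, f(2.9) ≈ -0.4646, f(3.1) ≈ -0.0831, f(3.3) ≈ 0.3115.
Sum = Δu · [f(2.5) + f(2.7) + f(2.9) + f(3.1) + f(3.3)].
Sum ≈ -0.3936.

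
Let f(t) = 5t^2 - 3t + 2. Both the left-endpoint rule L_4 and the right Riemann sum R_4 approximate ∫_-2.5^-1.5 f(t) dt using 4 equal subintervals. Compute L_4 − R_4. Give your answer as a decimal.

5.75

L_4 = 31.34375.
R_4 = 25.59375.
L_4 − R_4 = 5.75.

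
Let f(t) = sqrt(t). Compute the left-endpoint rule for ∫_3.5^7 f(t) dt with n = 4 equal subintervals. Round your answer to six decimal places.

7.637560

Δt = (7 − 3.5)/4 = 0.875.
Left endpoints: 3.5, 4.375, 5.25, 6.125.
f(3.5) ≈ 1.870829, f(4.375) ≈ 2.091650, f(5.25) ≈ 2.291288, f(6.125) ≈ 2.474874.
Sum = Δt · [f(3.5) + f(4.375) + f(5.25) + f(6.125)].
Sum ≈ 7.637560.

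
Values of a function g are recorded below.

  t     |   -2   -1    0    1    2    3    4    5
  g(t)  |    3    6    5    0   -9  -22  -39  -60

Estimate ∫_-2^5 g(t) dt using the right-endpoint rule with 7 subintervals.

-119

Δt = 1.
Sum = 1·[6 + 5 + 0 + (-9) + (-22) + (-39) + (-60)] = -119.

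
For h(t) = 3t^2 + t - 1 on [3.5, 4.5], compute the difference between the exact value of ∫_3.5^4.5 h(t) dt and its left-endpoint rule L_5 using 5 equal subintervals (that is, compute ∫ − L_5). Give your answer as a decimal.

Exact integral: ∫_3.5^4.5 h(t) dt = 51.25.
L_5 = 48.77.
Error = 51.25 − 48.77 = 2.48.

2.48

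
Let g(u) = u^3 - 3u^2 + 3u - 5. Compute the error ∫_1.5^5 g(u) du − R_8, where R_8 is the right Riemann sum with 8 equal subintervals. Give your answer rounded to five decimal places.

Exact integral: ∫_1.5^5 g(u) du = 49.984375.
R_8 ≈ 64.7106934.
Error ≈ 49.984375 − 64.7106934 ≈ -14.72632.

-14.72632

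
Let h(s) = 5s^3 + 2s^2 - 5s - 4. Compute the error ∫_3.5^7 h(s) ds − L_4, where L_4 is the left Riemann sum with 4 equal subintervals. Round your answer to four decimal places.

644.9593

Exact integral: ∫_3.5^7 h(s) ds ≈ 2907.880208.
L_4 ≈ 2262.920898.
Error ≈ 2907.880208 − 2262.920898 ≈ 644.9593.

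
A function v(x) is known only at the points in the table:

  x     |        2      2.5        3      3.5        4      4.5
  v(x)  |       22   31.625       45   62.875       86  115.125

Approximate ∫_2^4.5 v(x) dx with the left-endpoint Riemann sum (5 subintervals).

123.75

Δx = 0.5.
Sum = 0.5·[22 + 31.625 + 45 + 62.875 + 86] = 123.75.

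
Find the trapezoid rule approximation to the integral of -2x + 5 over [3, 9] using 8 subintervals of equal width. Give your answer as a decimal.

-42

Δx = (9 − 3)/8 = 0.75.
f(3) = -1, f(3.75) = -2.5, f(4.5) = -4, f(5.25) = -5.5, f(6) = -7, f(6.75) = -8.5, f(7.5) = -10, f(8.25) = -11.5, f(9) = -13.
T_8 = (Δx/2)·[f(x_0) + 2f(x_1) + ... + 2f(x_{7}) + f(x_8)].
Sum = -42.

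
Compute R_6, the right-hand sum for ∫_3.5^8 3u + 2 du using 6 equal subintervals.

91.6875

Δu = (8 − 3.5)/6 = 0.75.
Right endpoints: 4.25, 5, 5.75, 6.5, 7.25, 8.
f(4.25) = 14.75, f(5) = 17, f(5.75) = 19.25, f(6.5) = 21.5, f(7.25) = 23.75, f(8) = 26.
Sum = Δu · [f(4.25) + f(5) + f(5.75) + ...].
Sum = 91.6875.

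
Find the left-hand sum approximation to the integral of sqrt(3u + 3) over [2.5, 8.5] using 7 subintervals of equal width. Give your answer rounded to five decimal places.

Δu = (8.5 − 2.5)/7 = 6/7.
Left endpoints: 2.5, 47/14, 59/14, 71/14, 83/14, 95/14, 107/14.
f(2.5) ≈ 3.24037, f(47/14) ≈ 3.61544, f(59/14) ≈ 3.95511, f(71/14) ≈ 4.26782, f(83/14) ≈ 4.55914, f(95/14) ≈ 4.83292, f(107/14) ≈ 5.09201.
Sum = Δu · [f(2.5) + f(47/14) + f(59/14) + ...].
Sum ≈ 25.33955.

25.33955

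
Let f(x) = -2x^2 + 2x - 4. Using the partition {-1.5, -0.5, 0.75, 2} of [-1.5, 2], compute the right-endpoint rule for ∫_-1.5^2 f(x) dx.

Subinterval widths: 1, 1.25, 1.25.
Right endpoints: -0.5, 0.75, 2.
f(-0.5) = -5.5, f(0.75) = -3.625, f(2) = -8.
Sum = Σ Δx_i · f(x_i).
Sum = -20.03125.

-20.03125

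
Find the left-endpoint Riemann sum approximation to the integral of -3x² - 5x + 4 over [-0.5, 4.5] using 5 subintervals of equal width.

Δx = (4.5 − (-0.5))/5 = 1.
Left endpoints: -0.5, 0.5, 1.5, 2.5, 3.5.
f(-0.5) = 5.75, f(0.5) = 0.75, f(1.5) = -10.25, f(2.5) = -27.25, f(3.5) = -50.25.
Sum = Δx · [f(-0.5) + f(0.5) + f(1.5) + f(2.5) + f(3.5)].
Sum = -81.25.

-81.25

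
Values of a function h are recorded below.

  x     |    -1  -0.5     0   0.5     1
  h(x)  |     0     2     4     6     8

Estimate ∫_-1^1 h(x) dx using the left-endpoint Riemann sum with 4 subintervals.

Δx = 0.5.
Sum = 0.5·[0 + 2 + 4 + 6] = 6.

6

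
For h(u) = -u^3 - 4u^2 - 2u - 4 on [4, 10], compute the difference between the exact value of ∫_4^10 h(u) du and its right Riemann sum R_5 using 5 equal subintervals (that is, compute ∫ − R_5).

Exact integral: ∫_4^10 h(u) du = -3792.
R_5 = -4598.4.
Error = -3792 − (-4598.4) = 806.4.

806.4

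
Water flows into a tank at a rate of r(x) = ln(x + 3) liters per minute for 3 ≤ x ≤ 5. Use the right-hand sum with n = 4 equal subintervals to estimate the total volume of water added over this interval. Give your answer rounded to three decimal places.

3.956

Δx = (5 − 3)/4 = 0.5.
Right endpoints: 3.5, 4, 4.5, 5.
r(3.5) ≈ 1.872, r(4) ≈ 1.946, r(4.5) ≈ 2.015, r(5) ≈ 2.079.
Sum = Δx · [r(3.5) + r(4) + r(4.5) + r(5)].
Sum ≈ 3.956.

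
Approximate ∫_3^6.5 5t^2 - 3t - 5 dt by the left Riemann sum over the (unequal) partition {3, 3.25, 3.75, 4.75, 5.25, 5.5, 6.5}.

Subinterval widths: 0.25, 0.5, 1, 0.5, 0.25, 1.
Left endpoints: 3, 3.25, 3.75, 4.75, 5.25, 5.5.
f(3) = 31, f(3.25) = 38.0625, f(3.75) = 54.0625, f(4.75) = 93.5625, f(5.25) = 117.0625, f(5.5) = 129.75.
Sum = Σ Δt_i · f(t_i).
Sum = 286.640625.

286.640625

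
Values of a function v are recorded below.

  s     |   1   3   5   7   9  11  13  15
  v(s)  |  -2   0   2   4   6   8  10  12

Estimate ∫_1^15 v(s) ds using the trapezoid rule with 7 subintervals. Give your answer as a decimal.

Δs = 2.
T_7 = (2/2)·[(-2) + 2·0 + 2·2 + 2·4 + 2·6 + 2·8 + 2·10 + 12] = 70.

70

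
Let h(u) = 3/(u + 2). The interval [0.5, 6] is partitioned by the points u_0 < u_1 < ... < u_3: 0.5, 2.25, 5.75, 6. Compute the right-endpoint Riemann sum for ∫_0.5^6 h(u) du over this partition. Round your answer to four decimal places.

Subinterval widths: 1.75, 3.5, 0.25.
Right endpoints: 2.25, 5.75, 6.
h(2.25) = 12/17, h(5.75) = 12/31, h(6) = 0.375.
Sum = Σ Δu_i · h(u_i).
Sum ≈ 2.6839.

2.6839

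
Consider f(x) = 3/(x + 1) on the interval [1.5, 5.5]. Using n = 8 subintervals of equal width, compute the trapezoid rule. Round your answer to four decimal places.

Δx = (5.5 − 1.5)/8 = 0.5.
f(1.5) = 1.2, f(2) = 1, f(2.5) = 6/7, f(3) = 0.75, f(3.5) = 2/3, f(4) = 0.6, f(4.5) = 6/11, f(5) = 0.5, f(5.5) = 6/13.
T_8 = (Δx/2)·[f(x_0) + 2f(x_1) + ... + 2f(x_{7}) + f(x_8)].
Sum ≈ 2.8750.

2.8750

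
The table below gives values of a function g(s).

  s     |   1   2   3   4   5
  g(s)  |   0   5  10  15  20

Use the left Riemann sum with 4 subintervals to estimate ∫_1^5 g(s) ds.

Δs = 1.
Sum = 1·[0 + 5 + 10 + 15] = 30.

30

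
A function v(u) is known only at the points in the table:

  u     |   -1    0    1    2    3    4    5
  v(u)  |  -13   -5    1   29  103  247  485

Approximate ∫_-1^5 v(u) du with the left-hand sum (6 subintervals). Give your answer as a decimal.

362

Δu = 1.
Sum = 1·[(-13) + (-5) + 1 + 29 + 103 + 247] = 362.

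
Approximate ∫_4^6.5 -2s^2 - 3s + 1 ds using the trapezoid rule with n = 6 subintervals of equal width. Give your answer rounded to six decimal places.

-177.436343

Δs = (6.5 − 4)/6 = 5/12.
f(4) = -43, f(53/12) = -3691/72, f(29/6) = -542/9, f(5.25) = -69.875, f(17/3) = -722/9, f(73/12) = -6571/72, f(6.5) = -103.
T_6 = (Δs/2)·[f(s_0) + 2f(s_1) + ... + 2f(s_{5}) + f(s_6)].
Sum ≈ -177.436343.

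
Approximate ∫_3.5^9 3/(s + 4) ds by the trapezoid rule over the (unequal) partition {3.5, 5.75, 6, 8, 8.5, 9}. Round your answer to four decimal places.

Subinterval widths: 2.25, 0.25, 2, 0.5, 0.5.
f(3.5) = 0.4, f(5.75) = 4/13, f(6) = 0.3, f(8) = 0.25, f(8.5) = 0.24, f(9) = 3/13.
On each subinterval the trapezoid contributes (Δs_i/2)·[f(s_{i-1}) + f(s_i)].
Sum ≈ 1.6623.

1.6623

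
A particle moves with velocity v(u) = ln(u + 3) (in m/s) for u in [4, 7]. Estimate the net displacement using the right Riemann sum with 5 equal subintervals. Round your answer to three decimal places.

Δu = (7 − 4)/5 = 0.6.
Right endpoints: 4.6, 5.2, 5.8, 6.4, 7.
v(4.6) ≈ 2.028, v(5.2) ≈ 2.104, v(5.8) ≈ 2.175, v(6.4) ≈ 2.241, v(7) ≈ 2.303.
Sum = Δu · [v(4.6) + v(5.2) + v(5.8) + v(6.4) + v(7)].
Sum ≈ 6.510.

6.510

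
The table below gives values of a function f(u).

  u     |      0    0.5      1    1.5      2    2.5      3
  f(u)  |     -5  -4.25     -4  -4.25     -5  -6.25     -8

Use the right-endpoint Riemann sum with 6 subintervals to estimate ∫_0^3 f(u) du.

-15.875

Δu = 0.5.
Sum = 0.5·[(-4.25) + (-4) + (-4.25) + (-5) + (-6.25) + (-8)] = -15.875.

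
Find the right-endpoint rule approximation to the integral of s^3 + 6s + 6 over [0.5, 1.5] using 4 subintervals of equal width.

Δs = (1.5 − 0.5)/4 = 0.25.
Right endpoints: 0.75, 1, 1.25, 1.5.
f(0.75) = 10.921875, f(1) = 13, f(1.25) = 15.453125, f(1.5) = 18.375.
Sum = Δs · [f(0.75) + f(1) + f(1.25) + f(1.5)].
Sum = 14.4375.

14.4375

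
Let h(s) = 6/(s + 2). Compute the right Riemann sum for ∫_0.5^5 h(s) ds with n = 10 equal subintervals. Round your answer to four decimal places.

Δs = (5 − 0.5)/10 = 0.45.
Right endpoints: 0.95, 1.4, 1.85, 2.3, 2.75, 3.2, 3.65, 4.1, 4.55, 5.
h(0.95) = 120/59, h(1.4) = 30/17, h(1.85) = 120/77, h(2.3) = 60/43, h(2.75) = 24/19, h(3.2) = 15/13, h(3.65) = 120/113, h(4.1) = 60/61, h(4.55) = 120/131, h(5) = 6/7.
Sum = Δs · [h(0.95) + h(1.4) + h(1.85) + ...].
Sum ≈ 5.8447.

5.8447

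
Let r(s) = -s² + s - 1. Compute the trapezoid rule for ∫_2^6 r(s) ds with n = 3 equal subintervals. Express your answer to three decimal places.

-58.519

Δs = (6 − 2)/3 = 4/3.
r(2) = -3, r(10/3) = -79/9, r(14/3) = -163/9, r(6) = -31.
T_3 = (Δs/2)·[r(s_0) + 2r(s_1) + 2r(s_2) + r(s_3)].
Sum ≈ -58.519.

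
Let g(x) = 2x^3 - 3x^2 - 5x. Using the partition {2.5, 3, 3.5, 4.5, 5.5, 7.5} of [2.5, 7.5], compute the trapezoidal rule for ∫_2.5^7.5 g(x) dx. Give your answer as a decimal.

Subinterval widths: 0.5, 0.5, 1, 1, 2.
g(2.5) = 0, g(3) = 12, g(3.5) = 31.5, g(4.5) = 99, g(5.5) = 214.5, g(7.5) = 637.5.
On each subinterval the trapezoid contributes (Δx_i/2)·[g(x_{i-1}) + g(x_i)].
Sum = 1087.875.

1087.875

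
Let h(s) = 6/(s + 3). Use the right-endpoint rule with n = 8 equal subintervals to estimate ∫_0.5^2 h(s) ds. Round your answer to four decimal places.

Δs = (2 − 0.5)/8 = 0.1875.
Right endpoints: 0.6875, 0.875, 1.0625, 1.25, 1.4375, 1.625, 1.8125, 2.
h(0.6875) = 96/59, h(0.875) = 48/31, h(1.0625) = 96/65, h(1.25) = 24/17, h(1.4375) = 96/71, h(1.625) = 48/37, h(1.8125) = 96/77, h(2) = 1.2.
Sum = Δs · [h(0.6875) + h(0.875) + h(1.0625) + ...].
Sum ≈ 2.0926.

2.0926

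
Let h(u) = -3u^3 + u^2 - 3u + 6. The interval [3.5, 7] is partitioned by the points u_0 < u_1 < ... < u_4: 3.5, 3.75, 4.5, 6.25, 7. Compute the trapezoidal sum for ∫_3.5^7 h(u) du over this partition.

-1671.34765625

Subinterval widths: 0.25, 0.75, 1.75, 0.75.
h(3.5) = -120.875, h(3.75) = -149.390625, h(4.5) = -260.625, h(6.25) = -706.109375, h(7) = -995.
On each subinterval the trapezoid contributes (Δu_i/2)·[h(u_{i-1}) + h(u_i)].
Sum = -1671.34765625.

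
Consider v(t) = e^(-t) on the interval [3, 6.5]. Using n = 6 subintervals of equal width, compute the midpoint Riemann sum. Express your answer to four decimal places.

0.0476

Δt = (6.5 − 3)/6 = 7/12.
Midpoints: 79/24, 3.875, 107/24, 121/24, 5.625, 149/24.
v(79/24) ≈ 0.0372, v(3.875) ≈ 0.0208, v(107/24) ≈ 0.0116, v(121/24) ≈ 0.0065, v(5.625) ≈ 0.0036, v(149/24) ≈ 0.0020.
Sum = Δt · [v(79/24) + v(3.875) + v(107/24) + ...].
Sum ≈ 0.0476.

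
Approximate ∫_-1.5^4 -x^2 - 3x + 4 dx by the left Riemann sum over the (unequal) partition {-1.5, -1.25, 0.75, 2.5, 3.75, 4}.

-1.5

Subinterval widths: 0.25, 2, 1.75, 1.25, 0.25.
Left endpoints: -1.5, -1.25, 0.75, 2.5, 3.75.
f(-1.5) = 6.25, f(-1.25) = 6.1875, f(0.75) = 1.1875, f(2.5) = -9.75, f(3.75) = -21.3125.
Sum = Σ Δx_i · f(x_i).
Sum = -1.5.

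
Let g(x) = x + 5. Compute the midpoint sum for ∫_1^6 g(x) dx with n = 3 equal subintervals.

42.5

Δx = (6 − 1)/3 = 5/3.
Midpoints: 11/6, 3.5, 31/6.
g(11/6) = 41/6, g(3.5) = 8.5, g(31/6) = 61/6.
Sum = Δx · [g(11/6) + g(3.5) + g(31/6)].
Sum = 42.5.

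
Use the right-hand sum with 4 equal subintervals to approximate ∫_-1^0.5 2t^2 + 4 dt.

6.5390625

Δt = (0.5 − (-1))/4 = 0.375.
Right endpoints: -0.625, -0.25, 0.125, 0.5.
f(-0.625) = 4.78125, f(-0.25) = 4.125, f(0.125) = 4.03125, f(0.5) = 4.5.
Sum = Δt · [f(-0.625) + f(-0.25) + f(0.125) + f(0.5)].
Sum = 6.5390625.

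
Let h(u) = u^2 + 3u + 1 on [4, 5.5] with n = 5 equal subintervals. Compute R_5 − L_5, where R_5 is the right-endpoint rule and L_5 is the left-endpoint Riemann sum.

R_5 = 59.835.
L_5 = 54.21.
R_5 − L_5 = 5.625.

5.625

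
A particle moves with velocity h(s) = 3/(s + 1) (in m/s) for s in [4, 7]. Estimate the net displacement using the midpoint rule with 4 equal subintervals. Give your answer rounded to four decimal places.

Δs = (7 − 4)/4 = 0.75.
Midpoints: 4.375, 5.125, 5.875, 6.625.
h(4.375) = 24/43, h(5.125) = 24/49, h(5.875) = 24/55, h(6.625) = 24/61.
Sum = Δs · [h(4.375) + h(5.125) + h(5.875) + h(6.625)].
Sum ≈ 1.4083.

1.4083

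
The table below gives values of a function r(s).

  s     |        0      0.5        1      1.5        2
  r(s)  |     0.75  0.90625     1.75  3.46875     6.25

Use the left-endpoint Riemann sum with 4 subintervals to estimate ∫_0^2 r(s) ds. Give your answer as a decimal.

Δs = 0.5.
Sum = 0.5·[0.75 + 0.90625 + 1.75 + 3.46875] = 3.4375.

3.4375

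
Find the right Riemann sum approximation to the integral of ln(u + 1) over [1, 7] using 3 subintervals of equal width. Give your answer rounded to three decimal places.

Δu = (7 − 1)/3 = 2.
Right endpoints: 3, 5, 7.
f(3) ≈ 1.386, f(5) ≈ 1.792, f(7) ≈ 2.079.
Sum = Δu · [f(3) + f(5) + f(7)].
Sum ≈ 10.515.

10.515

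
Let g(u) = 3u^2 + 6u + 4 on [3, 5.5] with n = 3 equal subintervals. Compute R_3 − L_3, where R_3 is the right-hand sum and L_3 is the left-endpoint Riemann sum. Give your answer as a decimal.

R_3 ≈ 246.805556.
L_3 ≈ 181.180556.
R_3 − L_3 = 65.625.

65.625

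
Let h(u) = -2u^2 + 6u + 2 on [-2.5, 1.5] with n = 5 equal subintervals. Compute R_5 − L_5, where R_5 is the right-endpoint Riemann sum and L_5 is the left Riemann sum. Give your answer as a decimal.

R_5 = -4.72.
L_5 = -30.32.
R_5 − L_5 = 25.6.

25.6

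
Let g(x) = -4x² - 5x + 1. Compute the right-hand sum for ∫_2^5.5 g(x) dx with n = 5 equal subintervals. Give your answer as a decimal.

Δx = (5.5 − 2)/5 = 0.7.
Right endpoints: 2.7, 3.4, 4.1, 4.8, 5.5.
g(2.7) = -41.66, g(3.4) = -62.24, g(4.1) = -86.74, g(4.8) = -115.16, g(5.5) = -147.5.
Sum = Δx · [g(2.7) + g(3.4) + g(4.1) + g(4.8) + g(5.5)].
Sum = -317.31.

-317.31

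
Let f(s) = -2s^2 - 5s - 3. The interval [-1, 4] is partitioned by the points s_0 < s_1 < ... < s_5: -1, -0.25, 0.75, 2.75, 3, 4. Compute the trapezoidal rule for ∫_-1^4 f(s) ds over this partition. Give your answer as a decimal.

-99.3125

Subinterval widths: 0.75, 1, 2, 0.25, 1.
f(-1) = 0, f(-0.25) = -1.875, f(0.75) = -7.875, f(2.75) = -31.875, f(3) = -36, f(4) = -55.
On each subinterval the trapezoid contributes (Δs_i/2)·[f(s_{i-1}) + f(s_i)].
Sum = -99.3125.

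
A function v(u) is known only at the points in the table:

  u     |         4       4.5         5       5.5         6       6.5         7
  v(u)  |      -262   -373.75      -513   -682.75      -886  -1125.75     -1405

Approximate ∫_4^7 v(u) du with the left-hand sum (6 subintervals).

Δu = 0.5.
Sum = 0.5·[(-262) + (-373.75) + (-513) + (-682.75) + (-886) + (-1125.75)] = -1921.625.

-1921.625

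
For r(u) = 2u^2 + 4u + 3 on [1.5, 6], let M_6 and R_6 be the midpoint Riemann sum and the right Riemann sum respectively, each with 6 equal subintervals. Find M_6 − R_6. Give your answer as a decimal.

-33.328125

M_6 = 222.328125.
R_6 = 255.65625.
M_6 − R_6 = -33.328125.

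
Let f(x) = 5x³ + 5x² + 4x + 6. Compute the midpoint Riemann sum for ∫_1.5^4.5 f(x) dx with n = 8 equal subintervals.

Δx = (4.5 − 1.5)/8 = 0.375.
Midpoints: 1.6875, 2.0625, 2.4375, 2.8125, 3.1875, 3.5625, 3.9375, 4.3125.
f(1.6875) = 208959/4096, f(2.0625) = 325173/4096, f(2.4375) = 482787/4096, f(2.8125) = 688281/4096, f(3.1875) = 948135/4096, f(3.5625) = 1268829/4096, f(3.9375) = 1656843/4096, f(4.3125) = 2118657/4096.
Sum = Δx · [f(1.6875) + f(2.0625) + f(2.4375) + ...].
Sum = 704.7421875.

704.7421875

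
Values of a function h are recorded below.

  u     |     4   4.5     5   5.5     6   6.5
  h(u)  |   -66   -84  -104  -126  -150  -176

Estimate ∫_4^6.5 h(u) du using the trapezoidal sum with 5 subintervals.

-292.5

Δu = 0.5.
T_5 = (0.5/2)·[(-66) + 2·(-84) + 2·(-104) + 2·(-126) + 2·(-150) + (-176)] = -292.5.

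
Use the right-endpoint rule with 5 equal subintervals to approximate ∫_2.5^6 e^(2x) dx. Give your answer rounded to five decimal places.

151080.44345

Δx = (6 − 2.5)/5 = 0.7.
Right endpoints: 3.2, 3.9, 4.6, 5.3, 6.
f(3.2) ≈ 601.84504, f(3.9) ≈ 2440.60198, f(4.6) ≈ 9897.12906, f(5.3) ≈ 40134.83743, f(6) ≈ 162754.79142.
Sum = Δx · [f(3.2) + f(3.9) + f(4.6) + f(5.3) + f(6)].
Sum ≈ 151080.44345.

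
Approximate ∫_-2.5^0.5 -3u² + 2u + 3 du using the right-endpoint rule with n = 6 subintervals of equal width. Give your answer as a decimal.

Δu = (0.5 − (-2.5))/6 = 0.5.
Right endpoints: -2, -1.5, -1, -0.5, 0, 0.5.
f(-2) = -13, f(-1.5) = -6.75, f(-1) = -2, f(-0.5) = 1.25, f(0) = 3, f(0.5) = 3.25.
Sum = Δu · [f(-2) + f(-1.5) + f(-1) + ...].
Sum = -7.125.

-7.125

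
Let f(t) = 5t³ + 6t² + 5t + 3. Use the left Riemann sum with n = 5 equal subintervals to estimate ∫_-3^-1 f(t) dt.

Δt = (-1 − (-3))/5 = 0.4.
Left endpoints: -3, -2.6, -2.2, -1.8, -1.4.
f(-3) = -93, f(-2.6) = -57.32, f(-2.2) = -32.2, f(-1.8) = -15.72, f(-1.4) = -5.96.
Sum = Δt · [f(-3) + f(-2.6) + f(-2.2) + f(-1.8) + f(-1.4)].
Sum = -81.68.

-81.68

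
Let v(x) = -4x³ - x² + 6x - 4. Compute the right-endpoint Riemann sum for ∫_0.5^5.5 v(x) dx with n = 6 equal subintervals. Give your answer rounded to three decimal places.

Δx = (5.5 − 0.5)/6 = 5/6.
Right endpoints: 4/3, 13/6, 3, 23/6, 14/3, 5.5.
v(4/3) = -196/27, v(13/6) = -3929/108, v(3) = -103, v(23/6) = -23869/108, v(14/3) = -10916/27, v(5.5) = -666.75.
Sum = Δx · [v(4/3) + v(13/6) + v(3) + ...].
Sum ≈ -1198.912.

-1198.912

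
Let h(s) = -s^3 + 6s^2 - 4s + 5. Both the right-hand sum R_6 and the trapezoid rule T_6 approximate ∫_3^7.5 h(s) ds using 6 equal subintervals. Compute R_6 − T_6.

-48.515625

R_6 = -105.64453125.
T_6 = -57.12890625.
R_6 − T_6 = -48.515625.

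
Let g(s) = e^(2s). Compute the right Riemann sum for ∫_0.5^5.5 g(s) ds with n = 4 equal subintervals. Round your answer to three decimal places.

81531.819

Δs = (5.5 − 0.5)/4 = 1.25.
Right endpoints: 1.75, 3, 4.25, 5.5.
g(1.75) ≈ 33.115, g(3) ≈ 403.429, g(4.25) ≈ 4914.769, g(5.5) ≈ 59874.142.
Sum = Δs · [g(1.75) + g(3) + g(4.25) + g(5.5)].
Sum ≈ 81531.819.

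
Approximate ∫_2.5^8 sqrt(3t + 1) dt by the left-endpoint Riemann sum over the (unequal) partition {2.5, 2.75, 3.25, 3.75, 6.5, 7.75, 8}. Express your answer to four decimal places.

Subinterval widths: 0.25, 0.5, 0.5, 2.75, 1.25, 0.25.
Left endpoints: 2.5, 2.75, 3.25, 3.75, 6.5, 7.75.
f(2.5) ≈ 2.9155, f(2.75) ≈ 3.0414, f(3.25) ≈ 3.2787, f(3.75) ≈ 3.5000, f(6.5) ≈ 4.5277, f(7.75) ≈ 4.9244.
Sum = Σ Δt_i · f(t_i).
Sum ≈ 20.4046.

20.4046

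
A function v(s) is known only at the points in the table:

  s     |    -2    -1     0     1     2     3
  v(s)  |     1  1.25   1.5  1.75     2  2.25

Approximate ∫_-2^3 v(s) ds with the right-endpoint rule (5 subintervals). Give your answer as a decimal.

8.75

Δs = 1.
Sum = 1·[1.25 + 1.5 + 1.75 + 2 + 2.25] = 8.75.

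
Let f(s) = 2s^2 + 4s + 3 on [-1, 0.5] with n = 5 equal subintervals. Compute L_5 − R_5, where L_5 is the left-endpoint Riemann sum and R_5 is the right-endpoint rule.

-1.35

L_5 = 3.12.
R_5 = 4.47.
L_5 − R_5 = -1.35.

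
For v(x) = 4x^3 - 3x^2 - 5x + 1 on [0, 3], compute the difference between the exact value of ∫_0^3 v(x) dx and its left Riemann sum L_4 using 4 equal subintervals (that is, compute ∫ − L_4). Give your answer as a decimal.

Exact integral: ∫_0^3 v(x) dx = 34.5.
L_4 = 13.96875.
Error = 34.5 − 13.96875 = 20.53125.

20.53125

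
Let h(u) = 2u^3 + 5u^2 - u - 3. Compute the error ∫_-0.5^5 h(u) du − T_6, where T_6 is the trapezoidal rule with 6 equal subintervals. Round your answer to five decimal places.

Exact integral: ∫_-0.5^5 h(u) du ≈ 492.1354167.
T_6 ≈ 506.3851273.
Error ≈ 492.1354167 − 506.3851273 ≈ -14.24971.

-14.24971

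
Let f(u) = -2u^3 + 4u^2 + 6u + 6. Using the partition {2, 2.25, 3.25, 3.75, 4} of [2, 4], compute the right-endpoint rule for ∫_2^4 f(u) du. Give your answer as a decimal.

Subinterval widths: 0.25, 1, 0.5, 0.25.
Right endpoints: 2.25, 3.25, 3.75, 4.
f(2.25) = 16.96875, f(3.25) = -0.90625, f(3.75) = -20.71875, f(4) = -34.
Sum = Σ Δu_i · f(u_i).
Sum = -15.5234375.

-15.5234375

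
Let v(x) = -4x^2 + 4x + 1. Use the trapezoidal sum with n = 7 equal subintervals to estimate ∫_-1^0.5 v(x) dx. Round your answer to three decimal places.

Δx = (0.5 − (-1))/7 = 3/14.
v(-1) = -7, v(-11/14) = -226/49, v(-4/7) = -127/49, v(-5/14) = -46/49, v(-1/7) = 17/49, v(1/14) = 62/49, v(2/7) = 89/49, v(0.5) = 2.
T_7 = (Δx/2)·[v(x_0) + 2v(x_1) + ... + 2v(x_{6}) + v(x_7)].
Sum ≈ -1.546.

-1.546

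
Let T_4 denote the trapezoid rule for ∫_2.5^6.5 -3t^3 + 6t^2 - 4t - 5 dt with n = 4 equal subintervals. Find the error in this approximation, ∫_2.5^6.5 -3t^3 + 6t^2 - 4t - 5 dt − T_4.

23

Exact integral: ∫_2.5^6.5 f(t) dt = -883.5.
T_4 = -906.5.
Error = -883.5 − (-906.5) = 23.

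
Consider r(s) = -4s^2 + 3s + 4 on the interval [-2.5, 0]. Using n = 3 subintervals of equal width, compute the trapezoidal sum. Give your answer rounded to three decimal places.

-21.366

Δs = (0 − (-2.5))/3 = 5/6.
r(-2.5) = -28.5, r(-5/3) = -109/9, r(-5/6) = -23/18, r(0) = 4.
T_3 = (Δs/2)·[r(s_0) + 2r(s_1) + 2r(s_2) + r(s_3)].
Sum ≈ -21.366.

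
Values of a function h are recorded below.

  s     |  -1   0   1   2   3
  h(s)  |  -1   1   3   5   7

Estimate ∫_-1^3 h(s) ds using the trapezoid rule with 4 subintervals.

12

Δs = 1.
T_4 = (1/2)·[(-1) + 2·1 + 2·3 + 2·5 + 7] = 12.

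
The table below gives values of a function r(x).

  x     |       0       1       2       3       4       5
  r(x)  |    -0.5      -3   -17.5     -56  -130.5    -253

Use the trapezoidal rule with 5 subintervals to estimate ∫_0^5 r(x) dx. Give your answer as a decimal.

Δx = 1.
T_5 = (1/2)·[(-0.5) + 2·(-3) + 2·(-17.5) + 2·(-56) + 2·(-130.5) + (-253)] = -333.75.

-333.75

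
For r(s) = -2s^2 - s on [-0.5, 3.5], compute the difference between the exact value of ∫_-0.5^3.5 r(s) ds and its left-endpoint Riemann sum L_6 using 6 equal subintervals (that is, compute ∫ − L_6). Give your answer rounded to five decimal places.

Exact integral: ∫_-0.5^3.5 r(s) ds ≈ -34.6666667.
L_6 ≈ -25.9259259.
Error ≈ -34.6666667 − (-25.9259259) ≈ -8.74074.

-8.74074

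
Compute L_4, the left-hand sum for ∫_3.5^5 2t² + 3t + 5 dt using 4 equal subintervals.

75.8203125

Δt = (5 − 3.5)/4 = 0.375.
Left endpoints: 3.5, 3.875, 4.25, 4.625.
f(3.5) = 40, f(3.875) = 46.65625, f(4.25) = 53.875, f(4.625) = 61.65625.
Sum = Δt · [f(3.5) + f(3.875) + f(4.25) + f(4.625)].
Sum = 75.8203125.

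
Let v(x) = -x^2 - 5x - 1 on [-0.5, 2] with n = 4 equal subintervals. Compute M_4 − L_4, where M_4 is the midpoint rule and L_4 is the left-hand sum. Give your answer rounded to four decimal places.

-4.8340

M_4 ≈ -14.501953.
L_4 = -9.66796875.
M_4 − L_4 ≈ -4.8340.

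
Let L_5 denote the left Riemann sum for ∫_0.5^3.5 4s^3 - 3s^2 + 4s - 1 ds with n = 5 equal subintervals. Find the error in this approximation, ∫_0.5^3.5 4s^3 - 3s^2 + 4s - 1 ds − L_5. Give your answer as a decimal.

Exact integral: ∫_0.5^3.5 f(s) ds = 128.25.
L_5 = 87.93.
Error = 128.25 − 87.93 = 40.32.

40.32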